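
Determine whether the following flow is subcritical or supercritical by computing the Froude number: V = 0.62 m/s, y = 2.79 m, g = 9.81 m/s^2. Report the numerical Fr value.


The Froude number is defined as Fr = V / sqrt(g*y).
g*y = 9.81 * 2.79 = 27.3699.
sqrt(g*y) = sqrt(27.3699) = 5.2316.
Fr = 0.62 / 5.2316 = 0.1185.
Since Fr < 1, the flow is subcritical.

0.1185


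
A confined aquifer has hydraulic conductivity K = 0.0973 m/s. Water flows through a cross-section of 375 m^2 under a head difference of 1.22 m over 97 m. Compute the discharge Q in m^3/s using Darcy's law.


Darcy's law: Q = K * A * i, where i = dh/L.
Hydraulic gradient i = 1.22 / 97 = 0.012577.
Q = 0.0973 * 375 * 0.012577
  = 0.4589 m^3/s.

0.4589


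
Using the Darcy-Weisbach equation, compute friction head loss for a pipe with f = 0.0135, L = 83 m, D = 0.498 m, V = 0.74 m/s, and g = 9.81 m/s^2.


Darcy-Weisbach equation: h_f = f * (L/D) * V^2/(2g).
f * L/D = 0.0135 * 83/0.498 = 2.25.
V^2/(2g) = 0.74^2 / (2*9.81) = 0.5476 / 19.62 = 0.0279 m.
h_f = 2.25 * 0.0279 = 0.063 m.

0.063


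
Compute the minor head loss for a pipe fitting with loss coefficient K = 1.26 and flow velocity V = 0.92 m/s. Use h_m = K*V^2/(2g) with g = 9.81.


Minor loss formula: h_m = K * V^2/(2g).
V^2 = 0.92^2 = 0.8464.
V^2/(2g) = 0.8464 / 19.62 = 0.0431 m.
h_m = 1.26 * 0.0431 = 0.0544 m.

0.0544


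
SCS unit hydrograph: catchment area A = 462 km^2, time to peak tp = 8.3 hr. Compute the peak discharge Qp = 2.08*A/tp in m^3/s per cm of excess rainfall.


SCS formula: Qp = 2.08 * A / tp.
Qp = 2.08 * 462 / 8.3
   = 960.96 / 8.3
   = 115.78 m^3/s per cm.

115.78


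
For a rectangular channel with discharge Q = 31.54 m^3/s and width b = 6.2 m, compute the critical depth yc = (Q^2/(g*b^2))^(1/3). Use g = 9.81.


Using yc = (Q^2 / (g * b^2))^(1/3):
Q^2 = 31.54^2 = 994.77.
g * b^2 = 9.81 * 6.2^2 = 9.81 * 38.44 = 377.1.
Q^2 / (g*b^2) = 994.77 / 377.1 = 2.6379.
yc = 2.6379^(1/3) = 1.3817 m.

1.3817


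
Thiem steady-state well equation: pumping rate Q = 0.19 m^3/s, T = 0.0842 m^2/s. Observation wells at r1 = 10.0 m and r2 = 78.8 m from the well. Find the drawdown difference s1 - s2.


Thiem equation: s1 - s2 = Q/(2*pi*T) * ln(r2/r1).
ln(r2/r1) = ln(78.8/10.0) = 2.0643.
Q/(2*pi*T) = 0.19 / (2*pi*0.0842) = 0.19 / 0.529 = 0.3591.
s1 - s2 = 0.3591 * 2.0643 = 0.7414 m.

0.7414


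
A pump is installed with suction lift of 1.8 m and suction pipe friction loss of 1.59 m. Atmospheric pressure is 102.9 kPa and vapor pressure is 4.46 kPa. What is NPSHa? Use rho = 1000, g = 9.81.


NPSHa = p_atm/(rho*g) - z_s - hf_s - p_vap/(rho*g).
p_atm/(rho*g) = 102.9*1000 / (1000*9.81) = 10.489 m.
p_vap/(rho*g) = 4.46*1000 / (1000*9.81) = 0.455 m.
NPSHa = 10.489 - 1.8 - 1.59 - 0.455
      = 6.64 m.

6.64


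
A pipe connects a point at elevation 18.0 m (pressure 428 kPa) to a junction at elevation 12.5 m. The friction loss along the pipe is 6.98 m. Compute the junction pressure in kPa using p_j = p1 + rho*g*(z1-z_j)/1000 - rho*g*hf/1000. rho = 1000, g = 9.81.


Junction pressure: p_j = p1 + rho*g*(z1 - z_j)/1000 - rho*g*hf/1000.
Elevation term = 1000*9.81*(18.0 - 12.5)/1000 = 53.955 kPa.
Friction term = 1000*9.81*6.98/1000 = 68.474 kPa.
p_j = 428 + 53.955 - 68.474 = 413.48 kPa.

413.48


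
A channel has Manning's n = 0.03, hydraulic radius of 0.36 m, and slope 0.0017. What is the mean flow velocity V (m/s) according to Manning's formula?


Manning's equation gives V = (1/n) * R^(2/3) * S^(1/2).
First, compute R^(2/3) = 0.36^(2/3) = 0.5061.
Next, S^(1/2) = 0.0017^(1/2) = 0.041231.
Then 1/n = 1/0.03 = 33.33.
V = 33.33 * 0.5061 * 0.041231 = 0.6955 m/s.

0.6955


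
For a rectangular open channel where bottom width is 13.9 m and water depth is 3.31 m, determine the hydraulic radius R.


For a rectangular section:
Flow area A = b * y = 13.9 * 3.31 = 46.01 m^2.
Wetted perimeter P = b + 2y = 13.9 + 2*3.31 = 20.52 m.
Hydraulic radius R = A/P = 46.01 / 20.52 = 2.2422 m.

2.2422


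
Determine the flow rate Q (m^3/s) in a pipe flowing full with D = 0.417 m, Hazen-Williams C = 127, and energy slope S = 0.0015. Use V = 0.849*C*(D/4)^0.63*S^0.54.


For a full circular pipe, R = D/4 = 0.417/4 = 0.1042 m.
V = 0.849 * 127 * 0.1042^0.63 * 0.0015^0.54
  = 0.849 * 127 * 0.240651 * 0.02986
  = 0.7748 m/s.
Pipe area A = pi*D^2/4 = pi*0.417^2/4 = 0.1366 m^2.
Q = A * V = 0.1366 * 0.7748 = 0.1058 m^3/s.

0.1058


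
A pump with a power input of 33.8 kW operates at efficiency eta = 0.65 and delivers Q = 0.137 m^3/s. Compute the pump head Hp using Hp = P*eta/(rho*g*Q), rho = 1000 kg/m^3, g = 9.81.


Pump head formula: Hp = P * eta / (rho * g * Q).
Numerator: P * eta = 33.8 * 1000 * 0.65 = 21970.0 W.
Denominator: rho * g * Q = 1000 * 9.81 * 0.137 = 1343.97.
Hp = 21970.0 / 1343.97 = 16.35 m.

16.35


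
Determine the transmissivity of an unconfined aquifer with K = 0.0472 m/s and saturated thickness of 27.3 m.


Transmissivity is defined as T = K * h.
T = 0.0472 * 27.3
  = 1.2886 m^2/s.

1.2886


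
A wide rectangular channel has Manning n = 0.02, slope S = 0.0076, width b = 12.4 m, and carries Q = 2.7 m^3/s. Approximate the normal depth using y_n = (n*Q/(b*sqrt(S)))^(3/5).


We use the wide-channel approximation y_n = (n*Q/(b*sqrt(S)))^(3/5).
sqrt(S) = sqrt(0.0076) = 0.087178.
Numerator: n*Q = 0.02 * 2.7 = 0.054.
Denominator: b*sqrt(S) = 12.4 * 0.087178 = 1.081007.
arg = 0.05.
y_n = 0.05^(3/5) = 0.1656 m.

0.1656


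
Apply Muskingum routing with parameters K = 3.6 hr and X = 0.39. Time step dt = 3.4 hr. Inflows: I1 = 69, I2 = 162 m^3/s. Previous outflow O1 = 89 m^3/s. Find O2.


Muskingum coefficients:
denom = 2*K*(1-X) + dt = 2*3.6*(1-0.39) + 3.4 = 7.792.
C0 = (dt - 2*K*X)/denom = (3.4 - 2*3.6*0.39)/7.792 = 0.076.
C1 = (dt + 2*K*X)/denom = (3.4 + 2*3.6*0.39)/7.792 = 0.7967.
C2 = (2*K*(1-X) - dt)/denom = 0.1273.
O2 = C0*I2 + C1*I1 + C2*O1
   = 0.076*162 + 0.7967*69 + 0.1273*89
   = 78.61 m^3/s.

78.61


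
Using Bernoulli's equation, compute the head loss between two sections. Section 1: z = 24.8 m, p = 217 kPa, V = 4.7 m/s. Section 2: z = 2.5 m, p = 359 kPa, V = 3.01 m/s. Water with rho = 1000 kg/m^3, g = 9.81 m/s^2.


Total head at each section: H = z + p/(rho*g) + V^2/(2g).
H1 = 24.8 + 217*1000/(1000*9.81) + 4.7^2/(2*9.81)
   = 24.8 + 22.12 + 1.1259
   = 48.046 m.
H2 = 2.5 + 359*1000/(1000*9.81) + 3.01^2/(2*9.81)
   = 2.5 + 36.595 + 0.4618
   = 39.557 m.
h_L = H1 - H2 = 48.046 - 39.557 = 8.489 m.

8.489


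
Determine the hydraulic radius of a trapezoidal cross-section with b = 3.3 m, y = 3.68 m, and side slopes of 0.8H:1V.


For a trapezoidal section with side slope z:
A = (b + z*y)*y = (3.3 + 0.8*3.68)*3.68 = 22.978 m^2.
P = b + 2*y*sqrt(1 + z^2) = 3.3 + 2*3.68*sqrt(1 + 0.8^2) = 12.725 m.
R = A/P = 22.978 / 12.725 = 1.8057 m.

1.8057


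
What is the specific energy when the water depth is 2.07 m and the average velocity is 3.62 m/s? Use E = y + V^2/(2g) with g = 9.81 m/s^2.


Specific energy E = y + V^2/(2g).
Velocity head = V^2/(2g) = 3.62^2 / (2*9.81) = 13.1044 / 19.62 = 0.6679 m.
E = 2.07 + 0.6679 = 2.7379 m.

2.7379


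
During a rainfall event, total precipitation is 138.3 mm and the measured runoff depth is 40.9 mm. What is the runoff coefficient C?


The runoff coefficient C = runoff depth / rainfall depth.
C = 40.9 / 138.3
  = 0.2957.

0.2957


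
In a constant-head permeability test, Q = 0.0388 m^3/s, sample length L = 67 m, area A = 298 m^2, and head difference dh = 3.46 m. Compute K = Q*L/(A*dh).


From K = Q*L / (A*dh):
Numerator: Q*L = 0.0388 * 67 = 2.5996.
Denominator: A*dh = 298 * 3.46 = 1031.08.
K = 2.5996 / 1031.08 = 0.002521 m/s.

0.002521


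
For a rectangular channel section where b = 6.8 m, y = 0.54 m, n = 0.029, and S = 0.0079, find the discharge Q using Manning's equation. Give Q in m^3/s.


For a rectangular channel, the cross-sectional area A = b * y = 6.8 * 0.54 = 3.67 m^2.
The wetted perimeter P = b + 2y = 6.8 + 2*0.54 = 7.88 m.
Hydraulic radius R = A/P = 3.67/7.88 = 0.466 m.
Velocity V = (1/n)*R^(2/3)*S^(1/2) = (1/0.029)*0.466^(2/3)*0.0079^(1/2) = 1.8422 m/s.
Discharge Q = A * V = 3.67 * 1.8422 = 6.765 m^3/s.

6.765


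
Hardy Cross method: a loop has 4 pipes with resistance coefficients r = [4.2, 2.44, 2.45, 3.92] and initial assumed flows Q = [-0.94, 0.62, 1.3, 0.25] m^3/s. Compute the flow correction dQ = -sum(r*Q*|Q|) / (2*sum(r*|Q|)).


Numerator terms (r*Q*|Q|): 4.2*-0.94*|-0.94| = -3.7111; 2.44*0.62*|0.62| = 0.9379; 2.45*1.3*|1.3| = 4.1405; 3.92*0.25*|0.25| = 0.245.
Sum of numerator = 1.6123.
Denominator terms (r*|Q|): 4.2*|-0.94| = 3.948; 2.44*|0.62| = 1.5128; 2.45*|1.3| = 3.185; 3.92*|0.25| = 0.98.
2 * sum of denominator = 2 * 9.6258 = 19.2516.
dQ = -1.6123 / 19.2516 = -0.0837 m^3/s.

-0.0837


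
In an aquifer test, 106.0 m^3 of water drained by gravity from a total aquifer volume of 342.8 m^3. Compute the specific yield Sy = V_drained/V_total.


Specific yield Sy = Volume drained / Total volume.
Sy = 106.0 / 342.8
   = 0.3092.

0.3092


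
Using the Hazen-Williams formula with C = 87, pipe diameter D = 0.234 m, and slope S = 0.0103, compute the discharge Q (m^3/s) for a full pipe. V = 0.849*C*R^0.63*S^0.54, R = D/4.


For a full circular pipe, R = D/4 = 0.234/4 = 0.0585 m.
V = 0.849 * 87 * 0.0585^0.63 * 0.0103^0.54
  = 0.849 * 87 * 0.167228 * 0.084515
  = 1.0439 m/s.
Pipe area A = pi*D^2/4 = pi*0.234^2/4 = 0.043 m^2.
Q = A * V = 0.043 * 1.0439 = 0.0449 m^3/s.

0.0449


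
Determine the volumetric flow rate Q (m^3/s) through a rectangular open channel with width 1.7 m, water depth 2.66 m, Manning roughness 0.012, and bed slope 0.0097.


For a rectangular channel, the cross-sectional area A = b * y = 1.7 * 2.66 = 4.52 m^2.
The wetted perimeter P = b + 2y = 1.7 + 2*2.66 = 7.02 m.
Hydraulic radius R = A/P = 4.52/7.02 = 0.6442 m.
Velocity V = (1/n)*R^(2/3)*S^(1/2) = (1/0.012)*0.6442^(2/3)*0.0097^(1/2) = 6.1216 m/s.
Discharge Q = A * V = 4.52 * 6.1216 = 27.682 m^3/s.

27.682


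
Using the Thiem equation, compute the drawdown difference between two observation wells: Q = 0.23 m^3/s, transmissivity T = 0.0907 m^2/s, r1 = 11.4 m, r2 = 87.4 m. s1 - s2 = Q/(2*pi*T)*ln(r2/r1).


Thiem equation: s1 - s2 = Q/(2*pi*T) * ln(r2/r1).
ln(r2/r1) = ln(87.4/11.4) = 2.0369.
Q/(2*pi*T) = 0.23 / (2*pi*0.0907) = 0.23 / 0.5699 = 0.4036.
s1 - s2 = 0.4036 * 2.0369 = 0.8221 m.

0.8221


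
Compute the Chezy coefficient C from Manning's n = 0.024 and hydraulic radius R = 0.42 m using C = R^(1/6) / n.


The Chezy coefficient relates to Manning's n through C = R^(1/6) / n.
R^(1/6) = 0.42^(1/6) = 0.865383.
C = 0.865383 / 0.024 = 36.06 m^(1/2)/s.

36.06


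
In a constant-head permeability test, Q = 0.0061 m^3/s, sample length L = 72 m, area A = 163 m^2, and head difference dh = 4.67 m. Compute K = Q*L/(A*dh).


From K = Q*L / (A*dh):
Numerator: Q*L = 0.0061 * 72 = 0.4392.
Denominator: A*dh = 163 * 4.67 = 761.21.
K = 0.4392 / 761.21 = 0.000577 m/s.

0.000577


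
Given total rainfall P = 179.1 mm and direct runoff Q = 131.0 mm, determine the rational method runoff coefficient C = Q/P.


The runoff coefficient C = runoff depth / rainfall depth.
C = 131.0 / 179.1
  = 0.7314.

0.7314


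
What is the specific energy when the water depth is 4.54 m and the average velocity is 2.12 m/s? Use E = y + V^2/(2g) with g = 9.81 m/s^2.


Specific energy E = y + V^2/(2g).
Velocity head = V^2/(2g) = 2.12^2 / (2*9.81) = 4.4944 / 19.62 = 0.2291 m.
E = 4.54 + 0.2291 = 4.7691 m.

4.7691


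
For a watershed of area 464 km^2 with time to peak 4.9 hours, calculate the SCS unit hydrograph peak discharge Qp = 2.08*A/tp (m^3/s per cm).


SCS formula: Qp = 2.08 * A / tp.
Qp = 2.08 * 464 / 4.9
   = 965.12 / 4.9
   = 196.96 m^3/s per cm.

196.96


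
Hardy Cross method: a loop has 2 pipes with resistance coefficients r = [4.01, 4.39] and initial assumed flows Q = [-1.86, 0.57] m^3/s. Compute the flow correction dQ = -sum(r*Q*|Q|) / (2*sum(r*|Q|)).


Numerator terms (r*Q*|Q|): 4.01*-1.86*|-1.86| = -13.873; 4.39*0.57*|0.57| = 1.4263.
Sum of numerator = -12.4467.
Denominator terms (r*|Q|): 4.01*|-1.86| = 7.4586; 4.39*|0.57| = 2.5023.
2 * sum of denominator = 2 * 9.9609 = 19.9218.
dQ = --12.4467 / 19.9218 = 0.6248 m^3/s.

0.6248


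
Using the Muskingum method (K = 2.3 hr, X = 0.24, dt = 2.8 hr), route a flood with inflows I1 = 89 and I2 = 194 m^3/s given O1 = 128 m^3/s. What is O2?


Muskingum coefficients:
denom = 2*K*(1-X) + dt = 2*2.3*(1-0.24) + 2.8 = 6.296.
C0 = (dt - 2*K*X)/denom = (2.8 - 2*2.3*0.24)/6.296 = 0.2694.
C1 = (dt + 2*K*X)/denom = (2.8 + 2*2.3*0.24)/6.296 = 0.6201.
C2 = (2*K*(1-X) - dt)/denom = 0.1105.
O2 = C0*I2 + C1*I1 + C2*O1
   = 0.2694*194 + 0.6201*89 + 0.1105*128
   = 121.6 m^3/s.

121.6


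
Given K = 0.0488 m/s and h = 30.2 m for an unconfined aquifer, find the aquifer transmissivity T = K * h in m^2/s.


Transmissivity is defined as T = K * h.
T = 0.0488 * 30.2
  = 1.4738 m^2/s.

1.4738


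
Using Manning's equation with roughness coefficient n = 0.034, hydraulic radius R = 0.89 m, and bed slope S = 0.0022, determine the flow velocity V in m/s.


Manning's equation gives V = (1/n) * R^(2/3) * S^(1/2).
First, compute R^(2/3) = 0.89^(2/3) = 0.9253.
Next, S^(1/2) = 0.0022^(1/2) = 0.046904.
Then 1/n = 1/0.034 = 29.41.
V = 29.41 * 0.9253 * 0.046904 = 1.2764 m/s.

1.2764


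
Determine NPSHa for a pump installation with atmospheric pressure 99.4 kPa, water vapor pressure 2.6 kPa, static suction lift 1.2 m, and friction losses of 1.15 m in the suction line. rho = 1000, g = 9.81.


NPSHa = p_atm/(rho*g) - z_s - hf_s - p_vap/(rho*g).
p_atm/(rho*g) = 99.4*1000 / (1000*9.81) = 10.133 m.
p_vap/(rho*g) = 2.6*1000 / (1000*9.81) = 0.265 m.
NPSHa = 10.133 - 1.2 - 1.15 - 0.265
      = 7.52 m.

7.52


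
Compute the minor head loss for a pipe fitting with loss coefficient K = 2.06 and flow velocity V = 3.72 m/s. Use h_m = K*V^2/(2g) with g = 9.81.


Minor loss formula: h_m = K * V^2/(2g).
V^2 = 3.72^2 = 13.8384.
V^2/(2g) = 13.8384 / 19.62 = 0.7053 m.
h_m = 2.06 * 0.7053 = 1.453 m.

1.453


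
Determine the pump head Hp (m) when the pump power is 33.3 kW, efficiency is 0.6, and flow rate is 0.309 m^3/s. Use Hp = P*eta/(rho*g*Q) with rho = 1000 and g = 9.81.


Pump head formula: Hp = P * eta / (rho * g * Q).
Numerator: P * eta = 33.3 * 1000 * 0.6 = 19980.0 W.
Denominator: rho * g * Q = 1000 * 9.81 * 0.309 = 3031.29.
Hp = 19980.0 / 3031.29 = 6.59 m.

6.59


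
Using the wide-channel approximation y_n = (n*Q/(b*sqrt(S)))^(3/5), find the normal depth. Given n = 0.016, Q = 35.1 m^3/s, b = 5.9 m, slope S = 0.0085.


We use the wide-channel approximation y_n = (n*Q/(b*sqrt(S)))^(3/5).
sqrt(S) = sqrt(0.0085) = 0.092195.
Numerator: n*Q = 0.016 * 35.1 = 0.5616.
Denominator: b*sqrt(S) = 5.9 * 0.092195 = 0.543951.
arg = 1.0324.
y_n = 1.0324^(3/5) = 1.0193 m.

1.0193


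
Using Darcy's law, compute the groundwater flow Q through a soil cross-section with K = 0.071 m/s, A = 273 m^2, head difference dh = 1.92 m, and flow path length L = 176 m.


Darcy's law: Q = K * A * i, where i = dh/L.
Hydraulic gradient i = 1.92 / 176 = 0.010909.
Q = 0.071 * 273 * 0.010909
  = 0.2115 m^3/s.

0.2115


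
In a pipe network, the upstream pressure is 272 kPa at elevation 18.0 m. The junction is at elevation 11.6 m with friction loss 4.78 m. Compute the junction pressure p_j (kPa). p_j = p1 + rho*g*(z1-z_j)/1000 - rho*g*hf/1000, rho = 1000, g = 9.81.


Junction pressure: p_j = p1 + rho*g*(z1 - z_j)/1000 - rho*g*hf/1000.
Elevation term = 1000*9.81*(18.0 - 11.6)/1000 = 62.784 kPa.
Friction term = 1000*9.81*4.78/1000 = 46.892 kPa.
p_j = 272 + 62.784 - 46.892 = 287.89 kPa.

287.89


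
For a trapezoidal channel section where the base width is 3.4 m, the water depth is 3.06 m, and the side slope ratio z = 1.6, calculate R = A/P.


For a trapezoidal section with side slope z:
A = (b + z*y)*y = (3.4 + 1.6*3.06)*3.06 = 25.386 m^2.
P = b + 2*y*sqrt(1 + z^2) = 3.4 + 2*3.06*sqrt(1 + 1.6^2) = 14.947 m.
R = A/P = 25.386 / 14.947 = 1.6984 m.

1.6984


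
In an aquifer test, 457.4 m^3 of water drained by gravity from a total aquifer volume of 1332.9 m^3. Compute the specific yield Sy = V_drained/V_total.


Specific yield Sy = Volume drained / Total volume.
Sy = 457.4 / 1332.9
   = 0.3432.

0.3432


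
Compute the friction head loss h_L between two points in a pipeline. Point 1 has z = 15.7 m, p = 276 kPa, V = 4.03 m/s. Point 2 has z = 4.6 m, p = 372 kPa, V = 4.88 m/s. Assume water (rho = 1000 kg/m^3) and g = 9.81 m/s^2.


Total head at each section: H = z + p/(rho*g) + V^2/(2g).
H1 = 15.7 + 276*1000/(1000*9.81) + 4.03^2/(2*9.81)
   = 15.7 + 28.135 + 0.8278
   = 44.662 m.
H2 = 4.6 + 372*1000/(1000*9.81) + 4.88^2/(2*9.81)
   = 4.6 + 37.92 + 1.2138
   = 43.734 m.
h_L = H1 - H2 = 44.662 - 43.734 = 0.928 m.

0.928


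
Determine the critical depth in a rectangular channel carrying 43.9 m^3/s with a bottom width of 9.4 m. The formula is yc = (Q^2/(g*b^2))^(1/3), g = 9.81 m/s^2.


Using yc = (Q^2 / (g * b^2))^(1/3):
Q^2 = 43.9^2 = 1927.21.
g * b^2 = 9.81 * 9.4^2 = 9.81 * 88.36 = 866.81.
Q^2 / (g*b^2) = 1927.21 / 866.81 = 2.2233.
yc = 2.2233^(1/3) = 1.3052 m.

1.3052


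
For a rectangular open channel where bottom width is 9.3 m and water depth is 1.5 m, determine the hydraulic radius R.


For a rectangular section:
Flow area A = b * y = 9.3 * 1.5 = 13.95 m^2.
Wetted perimeter P = b + 2y = 9.3 + 2*1.5 = 12.3 m.
Hydraulic radius R = A/P = 13.95 / 12.3 = 1.1341 m.

1.1341


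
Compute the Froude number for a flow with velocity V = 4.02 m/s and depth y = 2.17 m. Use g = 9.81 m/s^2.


The Froude number is defined as Fr = V / sqrt(g*y).
g*y = 9.81 * 2.17 = 21.2877.
sqrt(g*y) = sqrt(21.2877) = 4.6139.
Fr = 4.02 / 4.6139 = 0.8713.

0.8713


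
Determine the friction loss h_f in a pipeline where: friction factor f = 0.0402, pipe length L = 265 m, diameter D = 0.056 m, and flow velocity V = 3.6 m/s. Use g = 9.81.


Darcy-Weisbach equation: h_f = f * (L/D) * V^2/(2g).
f * L/D = 0.0402 * 265/0.056 = 190.2321.
V^2/(2g) = 3.6^2 / (2*9.81) = 12.96 / 19.62 = 0.6606 m.
h_f = 190.2321 * 0.6606 = 125.658 m.

125.658


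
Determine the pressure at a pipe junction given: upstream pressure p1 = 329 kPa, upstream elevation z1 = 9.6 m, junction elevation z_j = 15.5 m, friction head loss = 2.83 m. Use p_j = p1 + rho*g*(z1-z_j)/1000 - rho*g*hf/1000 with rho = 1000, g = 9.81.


Junction pressure: p_j = p1 + rho*g*(z1 - z_j)/1000 - rho*g*hf/1000.
Elevation term = 1000*9.81*(9.6 - 15.5)/1000 = -57.879 kPa.
Friction term = 1000*9.81*2.83/1000 = 27.762 kPa.
p_j = 329 + -57.879 - 27.762 = 243.36 kPa.

243.36


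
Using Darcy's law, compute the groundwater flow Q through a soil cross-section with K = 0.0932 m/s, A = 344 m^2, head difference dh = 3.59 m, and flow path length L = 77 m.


Darcy's law: Q = K * A * i, where i = dh/L.
Hydraulic gradient i = 3.59 / 77 = 0.046623.
Q = 0.0932 * 344 * 0.046623
  = 1.4948 m^3/s.

1.4948


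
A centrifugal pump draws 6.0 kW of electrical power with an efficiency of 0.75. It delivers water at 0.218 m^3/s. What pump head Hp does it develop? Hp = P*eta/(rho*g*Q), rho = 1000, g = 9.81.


Pump head formula: Hp = P * eta / (rho * g * Q).
Numerator: P * eta = 6.0 * 1000 * 0.75 = 4500.0 W.
Denominator: rho * g * Q = 1000 * 9.81 * 0.218 = 2138.58.
Hp = 4500.0 / 2138.58 = 2.1 m.

2.1


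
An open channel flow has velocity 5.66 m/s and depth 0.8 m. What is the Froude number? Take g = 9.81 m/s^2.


The Froude number is defined as Fr = V / sqrt(g*y).
g*y = 9.81 * 0.8 = 7.848.
sqrt(g*y) = sqrt(7.848) = 2.8014.
Fr = 5.66 / 2.8014 = 2.0204.

2.0204


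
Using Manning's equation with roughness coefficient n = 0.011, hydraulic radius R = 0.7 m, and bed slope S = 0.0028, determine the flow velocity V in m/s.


Manning's equation gives V = (1/n) * R^(2/3) * S^(1/2).
First, compute R^(2/3) = 0.7^(2/3) = 0.7884.
Next, S^(1/2) = 0.0028^(1/2) = 0.052915.
Then 1/n = 1/0.011 = 90.91.
V = 90.91 * 0.7884 * 0.052915 = 3.7924 m/s.

3.7924


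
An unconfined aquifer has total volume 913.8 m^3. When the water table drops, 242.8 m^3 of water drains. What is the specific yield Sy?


Specific yield Sy = Volume drained / Total volume.
Sy = 242.8 / 913.8
   = 0.2657.

0.2657


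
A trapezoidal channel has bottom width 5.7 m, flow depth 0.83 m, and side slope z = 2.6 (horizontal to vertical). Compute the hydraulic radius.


For a trapezoidal section with side slope z:
A = (b + z*y)*y = (5.7 + 2.6*0.83)*0.83 = 6.522 m^2.
P = b + 2*y*sqrt(1 + z^2) = 5.7 + 2*0.83*sqrt(1 + 2.6^2) = 10.324 m.
R = A/P = 6.522 / 10.324 = 0.6317 m.

0.6317


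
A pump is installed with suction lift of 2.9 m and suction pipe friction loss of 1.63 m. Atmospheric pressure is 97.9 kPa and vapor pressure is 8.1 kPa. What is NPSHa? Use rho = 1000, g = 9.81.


NPSHa = p_atm/(rho*g) - z_s - hf_s - p_vap/(rho*g).
p_atm/(rho*g) = 97.9*1000 / (1000*9.81) = 9.98 m.
p_vap/(rho*g) = 8.1*1000 / (1000*9.81) = 0.826 m.
NPSHa = 9.98 - 2.9 - 1.63 - 0.826
      = 4.62 m.

4.62


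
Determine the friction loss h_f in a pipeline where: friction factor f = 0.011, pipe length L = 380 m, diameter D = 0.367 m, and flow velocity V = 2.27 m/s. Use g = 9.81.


Darcy-Weisbach equation: h_f = f * (L/D) * V^2/(2g).
f * L/D = 0.011 * 380/0.367 = 11.3896.
V^2/(2g) = 2.27^2 / (2*9.81) = 5.1529 / 19.62 = 0.2626 m.
h_f = 11.3896 * 0.2626 = 2.991 m.

2.991


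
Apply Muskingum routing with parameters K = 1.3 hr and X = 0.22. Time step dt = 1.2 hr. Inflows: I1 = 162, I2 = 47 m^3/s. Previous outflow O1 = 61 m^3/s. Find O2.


Muskingum coefficients:
denom = 2*K*(1-X) + dt = 2*1.3*(1-0.22) + 1.2 = 3.228.
C0 = (dt - 2*K*X)/denom = (1.2 - 2*1.3*0.22)/3.228 = 0.1945.
C1 = (dt + 2*K*X)/denom = (1.2 + 2*1.3*0.22)/3.228 = 0.5489.
C2 = (2*K*(1-X) - dt)/denom = 0.2565.
O2 = C0*I2 + C1*I1 + C2*O1
   = 0.1945*47 + 0.5489*162 + 0.2565*61
   = 113.72 m^3/s.

113.72


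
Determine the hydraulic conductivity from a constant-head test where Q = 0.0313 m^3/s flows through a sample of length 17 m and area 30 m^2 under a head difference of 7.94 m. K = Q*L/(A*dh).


From K = Q*L / (A*dh):
Numerator: Q*L = 0.0313 * 17 = 0.5321.
Denominator: A*dh = 30 * 7.94 = 238.2.
K = 0.5321 / 238.2 = 0.002234 m/s.

0.002234


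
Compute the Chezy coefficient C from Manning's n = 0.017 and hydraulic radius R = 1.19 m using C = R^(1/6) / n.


The Chezy coefficient relates to Manning's n through C = R^(1/6) / n.
R^(1/6) = 1.19^(1/6) = 1.029417.
C = 1.029417 / 0.017 = 60.55 m^(1/2)/s.

60.55


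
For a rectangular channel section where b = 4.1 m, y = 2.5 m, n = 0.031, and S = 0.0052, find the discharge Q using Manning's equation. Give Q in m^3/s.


For a rectangular channel, the cross-sectional area A = b * y = 4.1 * 2.5 = 10.25 m^2.
The wetted perimeter P = b + 2y = 4.1 + 2*2.5 = 9.1 m.
Hydraulic radius R = A/P = 10.25/9.1 = 1.1264 m.
Velocity V = (1/n)*R^(2/3)*S^(1/2) = (1/0.031)*1.1264^(2/3)*0.0052^(1/2) = 2.5182 m/s.
Discharge Q = A * V = 10.25 * 2.5182 = 25.812 m^3/s.

25.812


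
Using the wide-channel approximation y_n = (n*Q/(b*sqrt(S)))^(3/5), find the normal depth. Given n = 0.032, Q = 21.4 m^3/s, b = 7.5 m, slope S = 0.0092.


We use the wide-channel approximation y_n = (n*Q/(b*sqrt(S)))^(3/5).
sqrt(S) = sqrt(0.0092) = 0.095917.
Numerator: n*Q = 0.032 * 21.4 = 0.6848.
Denominator: b*sqrt(S) = 7.5 * 0.095917 = 0.719378.
arg = 0.9519.
y_n = 0.9519^(3/5) = 0.9709 m.

0.9709


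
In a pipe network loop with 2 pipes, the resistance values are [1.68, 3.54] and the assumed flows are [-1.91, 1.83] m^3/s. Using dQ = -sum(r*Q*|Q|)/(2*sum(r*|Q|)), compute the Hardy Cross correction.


Numerator terms (r*Q*|Q|): 1.68*-1.91*|-1.91| = -6.1288; 3.54*1.83*|1.83| = 11.8551.
Sum of numerator = 5.7263.
Denominator terms (r*|Q|): 1.68*|-1.91| = 3.2088; 3.54*|1.83| = 6.4782.
2 * sum of denominator = 2 * 9.687 = 19.374.
dQ = -5.7263 / 19.374 = -0.2956 m^3/s.

-0.2956


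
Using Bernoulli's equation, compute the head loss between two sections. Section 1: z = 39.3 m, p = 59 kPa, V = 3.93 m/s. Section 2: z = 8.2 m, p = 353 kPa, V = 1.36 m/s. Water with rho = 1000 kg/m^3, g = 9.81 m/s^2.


Total head at each section: H = z + p/(rho*g) + V^2/(2g).
H1 = 39.3 + 59*1000/(1000*9.81) + 3.93^2/(2*9.81)
   = 39.3 + 6.014 + 0.7872
   = 46.101 m.
H2 = 8.2 + 353*1000/(1000*9.81) + 1.36^2/(2*9.81)
   = 8.2 + 35.984 + 0.0943
   = 44.278 m.
h_L = H1 - H2 = 46.101 - 44.278 = 1.824 m.

1.824


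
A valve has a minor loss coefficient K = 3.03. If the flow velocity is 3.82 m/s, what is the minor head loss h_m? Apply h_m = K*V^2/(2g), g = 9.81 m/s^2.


Minor loss formula: h_m = K * V^2/(2g).
V^2 = 3.82^2 = 14.5924.
V^2/(2g) = 14.5924 / 19.62 = 0.7438 m.
h_m = 3.03 * 0.7438 = 2.2536 m.

2.2536


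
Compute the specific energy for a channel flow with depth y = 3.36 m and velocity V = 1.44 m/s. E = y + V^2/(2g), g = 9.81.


Specific energy E = y + V^2/(2g).
Velocity head = V^2/(2g) = 1.44^2 / (2*9.81) = 2.0736 / 19.62 = 0.1057 m.
E = 3.36 + 0.1057 = 3.4657 m.

3.4657


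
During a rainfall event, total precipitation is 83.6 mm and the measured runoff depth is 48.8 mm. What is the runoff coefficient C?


The runoff coefficient C = runoff depth / rainfall depth.
C = 48.8 / 83.6
  = 0.5837.

0.5837


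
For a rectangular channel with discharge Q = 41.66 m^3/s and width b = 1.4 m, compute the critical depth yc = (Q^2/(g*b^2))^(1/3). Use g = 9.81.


Using yc = (Q^2 / (g * b^2))^(1/3):
Q^2 = 41.66^2 = 1735.56.
g * b^2 = 9.81 * 1.4^2 = 9.81 * 1.96 = 19.23.
Q^2 / (g*b^2) = 1735.56 / 19.23 = 90.2527.
yc = 90.2527^(1/3) = 4.4858 m.

4.4858


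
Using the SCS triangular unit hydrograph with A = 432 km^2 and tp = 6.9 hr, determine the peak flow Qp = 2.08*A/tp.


SCS formula: Qp = 2.08 * A / tp.
Qp = 2.08 * 432 / 6.9
   = 898.56 / 6.9
   = 130.23 m^3/s per cm.

130.23


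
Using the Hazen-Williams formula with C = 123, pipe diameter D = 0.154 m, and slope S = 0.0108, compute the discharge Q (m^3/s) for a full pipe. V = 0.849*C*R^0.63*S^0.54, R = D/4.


For a full circular pipe, R = D/4 = 0.154/4 = 0.0385 m.
V = 0.849 * 123 * 0.0385^0.63 * 0.0108^0.54
  = 0.849 * 123 * 0.128481 * 0.086706
  = 1.1633 m/s.
Pipe area A = pi*D^2/4 = pi*0.154^2/4 = 0.0186 m^2.
Q = A * V = 0.0186 * 1.1633 = 0.0217 m^3/s.

0.0217


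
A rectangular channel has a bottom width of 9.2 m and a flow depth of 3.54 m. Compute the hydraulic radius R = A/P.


For a rectangular section:
Flow area A = b * y = 9.2 * 3.54 = 32.57 m^2.
Wetted perimeter P = b + 2y = 9.2 + 2*3.54 = 16.28 m.
Hydraulic radius R = A/P = 32.57 / 16.28 = 2.0005 m.

2.0005


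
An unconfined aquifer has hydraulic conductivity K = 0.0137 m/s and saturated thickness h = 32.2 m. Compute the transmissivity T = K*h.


Transmissivity is defined as T = K * h.
T = 0.0137 * 32.2
  = 0.4411 m^2/s.

0.4411


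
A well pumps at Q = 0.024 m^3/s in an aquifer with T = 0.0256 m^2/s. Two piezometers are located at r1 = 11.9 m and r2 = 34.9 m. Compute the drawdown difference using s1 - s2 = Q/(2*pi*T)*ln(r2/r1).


Thiem equation: s1 - s2 = Q/(2*pi*T) * ln(r2/r1).
ln(r2/r1) = ln(34.9/11.9) = 1.0759.
Q/(2*pi*T) = 0.024 / (2*pi*0.0256) = 0.024 / 0.1608 = 0.1492.
s1 - s2 = 0.1492 * 1.0759 = 0.1605 m.

0.1605


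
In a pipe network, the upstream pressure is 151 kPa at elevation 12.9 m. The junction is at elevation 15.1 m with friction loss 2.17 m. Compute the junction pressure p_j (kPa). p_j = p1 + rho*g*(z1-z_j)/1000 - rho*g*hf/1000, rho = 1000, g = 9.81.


Junction pressure: p_j = p1 + rho*g*(z1 - z_j)/1000 - rho*g*hf/1000.
Elevation term = 1000*9.81*(12.9 - 15.1)/1000 = -21.582 kPa.
Friction term = 1000*9.81*2.17/1000 = 21.288 kPa.
p_j = 151 + -21.582 - 21.288 = 108.13 kPa.

108.13


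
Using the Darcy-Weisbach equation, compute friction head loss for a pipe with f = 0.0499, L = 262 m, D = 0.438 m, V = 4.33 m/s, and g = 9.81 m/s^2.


Darcy-Weisbach equation: h_f = f * (L/D) * V^2/(2g).
f * L/D = 0.0499 * 262/0.438 = 29.8489.
V^2/(2g) = 4.33^2 / (2*9.81) = 18.7489 / 19.62 = 0.9556 m.
h_f = 29.8489 * 0.9556 = 28.524 m.

28.524


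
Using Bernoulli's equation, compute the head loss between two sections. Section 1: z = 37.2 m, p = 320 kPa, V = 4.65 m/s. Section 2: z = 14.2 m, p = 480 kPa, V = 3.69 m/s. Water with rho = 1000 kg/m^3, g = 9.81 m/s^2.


Total head at each section: H = z + p/(rho*g) + V^2/(2g).
H1 = 37.2 + 320*1000/(1000*9.81) + 4.65^2/(2*9.81)
   = 37.2 + 32.62 + 1.1021
   = 70.922 m.
H2 = 14.2 + 480*1000/(1000*9.81) + 3.69^2/(2*9.81)
   = 14.2 + 48.93 + 0.694
   = 63.824 m.
h_L = H1 - H2 = 70.922 - 63.824 = 7.098 m.

7.098


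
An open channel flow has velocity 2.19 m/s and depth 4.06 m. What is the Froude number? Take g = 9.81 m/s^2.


The Froude number is defined as Fr = V / sqrt(g*y).
g*y = 9.81 * 4.06 = 39.8286.
sqrt(g*y) = sqrt(39.8286) = 6.311.
Fr = 2.19 / 6.311 = 0.347.

0.347


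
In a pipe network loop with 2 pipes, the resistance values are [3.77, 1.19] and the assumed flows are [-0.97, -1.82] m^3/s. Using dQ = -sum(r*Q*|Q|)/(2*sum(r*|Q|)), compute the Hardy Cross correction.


Numerator terms (r*Q*|Q|): 3.77*-0.97*|-0.97| = -3.5472; 1.19*-1.82*|-1.82| = -3.9418.
Sum of numerator = -7.4889.
Denominator terms (r*|Q|): 3.77*|-0.97| = 3.6569; 1.19*|-1.82| = 2.1658.
2 * sum of denominator = 2 * 5.8227 = 11.6454.
dQ = --7.4889 / 11.6454 = 0.6431 m^3/s.

0.6431


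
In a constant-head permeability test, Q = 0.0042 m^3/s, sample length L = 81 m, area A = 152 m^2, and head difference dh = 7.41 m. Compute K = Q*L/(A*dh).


From K = Q*L / (A*dh):
Numerator: Q*L = 0.0042 * 81 = 0.3402.
Denominator: A*dh = 152 * 7.41 = 1126.32.
K = 0.3402 / 1126.32 = 0.000302 m/s.

0.000302


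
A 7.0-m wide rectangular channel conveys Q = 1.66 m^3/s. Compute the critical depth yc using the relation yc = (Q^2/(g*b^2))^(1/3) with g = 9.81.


Using yc = (Q^2 / (g * b^2))^(1/3):
Q^2 = 1.66^2 = 2.76.
g * b^2 = 9.81 * 7.0^2 = 9.81 * 49.0 = 480.69.
Q^2 / (g*b^2) = 2.76 / 480.69 = 0.0057.
yc = 0.0057^(1/3) = 0.179 m.

0.179


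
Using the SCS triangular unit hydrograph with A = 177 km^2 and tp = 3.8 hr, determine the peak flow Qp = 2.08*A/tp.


SCS formula: Qp = 2.08 * A / tp.
Qp = 2.08 * 177 / 3.8
   = 368.16 / 3.8
   = 96.88 m^3/s per cm.

96.88


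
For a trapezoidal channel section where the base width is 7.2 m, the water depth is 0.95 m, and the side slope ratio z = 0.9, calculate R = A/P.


For a trapezoidal section with side slope z:
A = (b + z*y)*y = (7.2 + 0.9*0.95)*0.95 = 7.652 m^2.
P = b + 2*y*sqrt(1 + z^2) = 7.2 + 2*0.95*sqrt(1 + 0.9^2) = 9.756 m.
R = A/P = 7.652 / 9.756 = 0.7843 m.

0.7843


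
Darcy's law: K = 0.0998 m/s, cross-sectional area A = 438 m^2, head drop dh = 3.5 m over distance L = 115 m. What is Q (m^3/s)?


Darcy's law: Q = K * A * i, where i = dh/L.
Hydraulic gradient i = 3.5 / 115 = 0.030435.
Q = 0.0998 * 438 * 0.030435
  = 1.3304 m^3/s.

1.3304


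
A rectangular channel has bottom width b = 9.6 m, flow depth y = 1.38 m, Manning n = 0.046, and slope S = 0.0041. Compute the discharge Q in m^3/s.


For a rectangular channel, the cross-sectional area A = b * y = 9.6 * 1.38 = 13.25 m^2.
The wetted perimeter P = b + 2y = 9.6 + 2*1.38 = 12.36 m.
Hydraulic radius R = A/P = 13.25/12.36 = 1.0718 m.
Velocity V = (1/n)*R^(2/3)*S^(1/2) = (1/0.046)*1.0718^(2/3)*0.0041^(1/2) = 1.4579 m/s.
Discharge Q = A * V = 13.25 * 1.4579 = 19.314 m^3/s.

19.314


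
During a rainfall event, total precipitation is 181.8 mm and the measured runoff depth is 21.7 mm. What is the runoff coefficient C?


The runoff coefficient C = runoff depth / rainfall depth.
C = 21.7 / 181.8
  = 0.1194.

0.1194


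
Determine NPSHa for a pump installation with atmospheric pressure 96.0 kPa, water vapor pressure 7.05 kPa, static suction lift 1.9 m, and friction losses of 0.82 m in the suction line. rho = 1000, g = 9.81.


NPSHa = p_atm/(rho*g) - z_s - hf_s - p_vap/(rho*g).
p_atm/(rho*g) = 96.0*1000 / (1000*9.81) = 9.786 m.
p_vap/(rho*g) = 7.05*1000 / (1000*9.81) = 0.719 m.
NPSHa = 9.786 - 1.9 - 0.82 - 0.719
      = 6.35 m.

6.35


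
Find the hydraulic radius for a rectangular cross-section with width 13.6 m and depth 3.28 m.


For a rectangular section:
Flow area A = b * y = 13.6 * 3.28 = 44.61 m^2.
Wetted perimeter P = b + 2y = 13.6 + 2*3.28 = 20.16 m.
Hydraulic radius R = A/P = 44.61 / 20.16 = 2.2127 m.

2.2127


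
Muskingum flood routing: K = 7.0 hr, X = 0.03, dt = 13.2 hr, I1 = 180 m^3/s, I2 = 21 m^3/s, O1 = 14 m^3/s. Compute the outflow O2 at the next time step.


Muskingum coefficients:
denom = 2*K*(1-X) + dt = 2*7.0*(1-0.03) + 13.2 = 26.78.
C0 = (dt - 2*K*X)/denom = (13.2 - 2*7.0*0.03)/26.78 = 0.4772.
C1 = (dt + 2*K*X)/denom = (13.2 + 2*7.0*0.03)/26.78 = 0.5086.
C2 = (2*K*(1-X) - dt)/denom = 0.0142.
O2 = C0*I2 + C1*I1 + C2*O1
   = 0.4772*21 + 0.5086*180 + 0.0142*14
   = 101.77 m^3/s.

101.77


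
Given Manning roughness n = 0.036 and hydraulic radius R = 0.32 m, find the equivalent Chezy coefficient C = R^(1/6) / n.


The Chezy coefficient relates to Manning's n through C = R^(1/6) / n.
R^(1/6) = 0.32^(1/6) = 0.827037.
C = 0.827037 / 0.036 = 22.97 m^(1/2)/s.

22.97


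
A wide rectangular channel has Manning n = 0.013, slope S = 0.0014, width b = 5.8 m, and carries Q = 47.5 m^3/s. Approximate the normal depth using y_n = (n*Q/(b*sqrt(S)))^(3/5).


We use the wide-channel approximation y_n = (n*Q/(b*sqrt(S)))^(3/5).
sqrt(S) = sqrt(0.0014) = 0.037417.
Numerator: n*Q = 0.013 * 47.5 = 0.6175.
Denominator: b*sqrt(S) = 5.8 * 0.037417 = 0.217019.
arg = 2.8454.
y_n = 2.8454^(3/5) = 1.8728 m.

1.8728


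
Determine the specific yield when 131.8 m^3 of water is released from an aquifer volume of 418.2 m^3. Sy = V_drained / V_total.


Specific yield Sy = Volume drained / Total volume.
Sy = 131.8 / 418.2
   = 0.3152.

0.3152


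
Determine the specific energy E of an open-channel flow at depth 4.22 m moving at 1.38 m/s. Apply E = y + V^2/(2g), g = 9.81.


Specific energy E = y + V^2/(2g).
Velocity head = V^2/(2g) = 1.38^2 / (2*9.81) = 1.9044 / 19.62 = 0.0971 m.
E = 4.22 + 0.0971 = 4.3171 m.

4.3171


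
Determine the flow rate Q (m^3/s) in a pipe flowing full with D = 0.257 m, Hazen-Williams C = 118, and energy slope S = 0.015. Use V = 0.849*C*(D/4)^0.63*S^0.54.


For a full circular pipe, R = D/4 = 0.257/4 = 0.0643 m.
V = 0.849 * 118 * 0.0643^0.63 * 0.015^0.54
  = 0.849 * 118 * 0.177403 * 0.103535
  = 1.8401 m/s.
Pipe area A = pi*D^2/4 = pi*0.257^2/4 = 0.0519 m^2.
Q = A * V = 0.0519 * 1.8401 = 0.0955 m^3/s.

0.0955


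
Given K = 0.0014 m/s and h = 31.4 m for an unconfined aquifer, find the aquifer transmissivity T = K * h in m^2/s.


Transmissivity is defined as T = K * h.
T = 0.0014 * 31.4
  = 0.044 m^2/s.

0.044


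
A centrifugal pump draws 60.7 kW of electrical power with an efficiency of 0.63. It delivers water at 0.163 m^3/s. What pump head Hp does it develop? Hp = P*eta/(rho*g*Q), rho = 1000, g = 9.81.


Pump head formula: Hp = P * eta / (rho * g * Q).
Numerator: P * eta = 60.7 * 1000 * 0.63 = 38241.0 W.
Denominator: rho * g * Q = 1000 * 9.81 * 0.163 = 1599.03.
Hp = 38241.0 / 1599.03 = 23.92 m.

23.92


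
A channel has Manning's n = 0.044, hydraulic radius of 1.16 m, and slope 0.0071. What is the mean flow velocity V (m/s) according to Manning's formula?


Manning's equation gives V = (1/n) * R^(2/3) * S^(1/2).
First, compute R^(2/3) = 1.16^(2/3) = 1.104.
Next, S^(1/2) = 0.0071^(1/2) = 0.084261.
Then 1/n = 1/0.044 = 22.73.
V = 22.73 * 1.104 * 0.084261 = 2.1142 m/s.

2.1142


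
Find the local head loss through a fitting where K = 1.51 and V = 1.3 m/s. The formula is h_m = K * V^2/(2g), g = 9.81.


Minor loss formula: h_m = K * V^2/(2g).
V^2 = 1.3^2 = 1.69.
V^2/(2g) = 1.69 / 19.62 = 0.0861 m.
h_m = 1.51 * 0.0861 = 0.1301 m.

0.1301


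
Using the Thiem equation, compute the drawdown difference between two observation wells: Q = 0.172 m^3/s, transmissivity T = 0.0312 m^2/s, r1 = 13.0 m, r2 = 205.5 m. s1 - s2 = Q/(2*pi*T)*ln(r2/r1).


Thiem equation: s1 - s2 = Q/(2*pi*T) * ln(r2/r1).
ln(r2/r1) = ln(205.5/13.0) = 2.7605.
Q/(2*pi*T) = 0.172 / (2*pi*0.0312) = 0.172 / 0.196 = 0.8774.
s1 - s2 = 0.8774 * 2.7605 = 2.422 m.

2.422


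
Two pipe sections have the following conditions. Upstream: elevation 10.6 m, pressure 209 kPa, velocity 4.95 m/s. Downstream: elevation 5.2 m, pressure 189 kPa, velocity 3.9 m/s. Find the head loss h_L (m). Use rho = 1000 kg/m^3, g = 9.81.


Total head at each section: H = z + p/(rho*g) + V^2/(2g).
H1 = 10.6 + 209*1000/(1000*9.81) + 4.95^2/(2*9.81)
   = 10.6 + 21.305 + 1.2489
   = 33.154 m.
H2 = 5.2 + 189*1000/(1000*9.81) + 3.9^2/(2*9.81)
   = 5.2 + 19.266 + 0.7752
   = 25.241 m.
h_L = H1 - H2 = 33.154 - 25.241 = 7.912 m.

7.912


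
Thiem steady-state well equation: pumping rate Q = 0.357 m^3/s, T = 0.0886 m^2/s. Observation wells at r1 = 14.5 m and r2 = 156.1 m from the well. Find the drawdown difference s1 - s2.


Thiem equation: s1 - s2 = Q/(2*pi*T) * ln(r2/r1).
ln(r2/r1) = ln(156.1/14.5) = 2.3763.
Q/(2*pi*T) = 0.357 / (2*pi*0.0886) = 0.357 / 0.5567 = 0.6413.
s1 - s2 = 0.6413 * 2.3763 = 1.5239 m.

1.5239


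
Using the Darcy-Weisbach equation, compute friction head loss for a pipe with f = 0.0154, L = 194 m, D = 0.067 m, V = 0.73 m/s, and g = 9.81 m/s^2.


Darcy-Weisbach equation: h_f = f * (L/D) * V^2/(2g).
f * L/D = 0.0154 * 194/0.067 = 44.591.
V^2/(2g) = 0.73^2 / (2*9.81) = 0.5329 / 19.62 = 0.0272 m.
h_f = 44.591 * 0.0272 = 1.211 m.

1.211


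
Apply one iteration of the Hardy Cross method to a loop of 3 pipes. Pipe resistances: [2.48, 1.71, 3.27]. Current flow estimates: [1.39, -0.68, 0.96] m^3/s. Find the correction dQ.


Numerator terms (r*Q*|Q|): 2.48*1.39*|1.39| = 4.7916; 1.71*-0.68*|-0.68| = -0.7907; 3.27*0.96*|0.96| = 3.0136.
Sum of numerator = 7.0145.
Denominator terms (r*|Q|): 2.48*|1.39| = 3.4472; 1.71*|-0.68| = 1.1628; 3.27*|0.96| = 3.1392.
2 * sum of denominator = 2 * 7.7492 = 15.4984.
dQ = -7.0145 / 15.4984 = -0.4526 m^3/s.

-0.4526


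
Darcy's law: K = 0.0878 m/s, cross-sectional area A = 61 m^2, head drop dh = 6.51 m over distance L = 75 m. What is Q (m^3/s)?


Darcy's law: Q = K * A * i, where i = dh/L.
Hydraulic gradient i = 6.51 / 75 = 0.0868.
Q = 0.0878 * 61 * 0.0868
  = 0.4649 m^3/s.

0.4649


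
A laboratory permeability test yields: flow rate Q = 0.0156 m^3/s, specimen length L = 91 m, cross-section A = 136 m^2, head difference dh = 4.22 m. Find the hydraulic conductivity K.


From K = Q*L / (A*dh):
Numerator: Q*L = 0.0156 * 91 = 1.4196.
Denominator: A*dh = 136 * 4.22 = 573.92.
K = 1.4196 / 573.92 = 0.002474 m/s.

0.002474


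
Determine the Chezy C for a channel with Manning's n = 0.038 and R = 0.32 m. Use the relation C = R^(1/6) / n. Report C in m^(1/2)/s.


The Chezy coefficient relates to Manning's n through C = R^(1/6) / n.
R^(1/6) = 0.32^(1/6) = 0.827037.
C = 0.827037 / 0.038 = 21.76 m^(1/2)/s.

21.76


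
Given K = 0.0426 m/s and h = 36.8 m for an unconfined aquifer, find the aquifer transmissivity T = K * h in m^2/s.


Transmissivity is defined as T = K * h.
T = 0.0426 * 36.8
  = 1.5677 m^2/s.

1.5677


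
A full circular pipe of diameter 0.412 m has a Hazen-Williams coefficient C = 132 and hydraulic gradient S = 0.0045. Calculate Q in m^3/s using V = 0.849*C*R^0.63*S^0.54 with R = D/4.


For a full circular pipe, R = D/4 = 0.412/4 = 0.103 m.
V = 0.849 * 132 * 0.103^0.63 * 0.0045^0.54
  = 0.849 * 132 * 0.238829 * 0.054042
  = 1.4465 m/s.
Pipe area A = pi*D^2/4 = pi*0.412^2/4 = 0.1333 m^2.
Q = A * V = 0.1333 * 1.4465 = 0.1928 m^3/s.

0.1928


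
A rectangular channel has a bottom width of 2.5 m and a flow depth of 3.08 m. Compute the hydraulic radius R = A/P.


For a rectangular section:
Flow area A = b * y = 2.5 * 3.08 = 7.7 m^2.
Wetted perimeter P = b + 2y = 2.5 + 2*3.08 = 8.66 m.
Hydraulic radius R = A/P = 7.7 / 8.66 = 0.8891 m.

0.8891


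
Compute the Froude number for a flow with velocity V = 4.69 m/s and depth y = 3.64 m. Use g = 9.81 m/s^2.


The Froude number is defined as Fr = V / sqrt(g*y).
g*y = 9.81 * 3.64 = 35.7084.
sqrt(g*y) = sqrt(35.7084) = 5.9757.
Fr = 4.69 / 5.9757 = 0.7849.

0.7849
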